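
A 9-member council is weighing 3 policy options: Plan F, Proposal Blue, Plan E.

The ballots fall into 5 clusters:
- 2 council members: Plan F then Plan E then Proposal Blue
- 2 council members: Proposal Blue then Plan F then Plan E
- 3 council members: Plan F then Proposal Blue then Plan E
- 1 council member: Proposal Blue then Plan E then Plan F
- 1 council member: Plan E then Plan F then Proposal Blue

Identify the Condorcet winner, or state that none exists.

Head-to-head results (9 council members):
Plan F vs Proposal Blue: Plan F preferred on 2+3+1 = 6 ballots; Plan F wins 6–3.
Plan F vs Plan E: Plan F is ranked higher on 2+2+3 = 7 ballots, Plan E on 2. Plan F wins 7–2.
Proposal Blue vs Plan E: Proposal Blue is ranked higher on 2+3+1 = 6 ballots, Plan E on 3. Proposal Blue wins 6–3.
Only Plan F has no losses; Plan F is the Condorcet winner.

Plan F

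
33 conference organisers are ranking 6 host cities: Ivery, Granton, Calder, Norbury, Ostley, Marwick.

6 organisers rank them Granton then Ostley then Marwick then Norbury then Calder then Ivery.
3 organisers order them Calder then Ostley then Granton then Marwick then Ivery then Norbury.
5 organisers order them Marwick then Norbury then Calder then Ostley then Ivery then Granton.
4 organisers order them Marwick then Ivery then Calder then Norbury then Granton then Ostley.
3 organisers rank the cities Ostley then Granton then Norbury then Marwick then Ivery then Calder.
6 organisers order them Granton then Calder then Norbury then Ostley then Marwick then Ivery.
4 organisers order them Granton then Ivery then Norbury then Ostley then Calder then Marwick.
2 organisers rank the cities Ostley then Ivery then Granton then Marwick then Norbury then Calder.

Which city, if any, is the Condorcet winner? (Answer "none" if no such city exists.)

Head-to-head results (33 organisers):
Ivery vs Granton: Granton, 22–11.
Ivery vs Calder: 13 to 20, Calder.
Ivery vs Norbury: 13 to 20, Norbury.
Ivery vs Ostley: 4+4 = 8 for Ivery, 25 for Ostley — Ostley by 25–8.
Ivery vs Marwick: Ivery is ranked higher on 4+2 = 6 ballots, Marwick on 27. Marwick wins 27–6.
Granton vs Calder: Granton wins 21–12.
Granton–Norbury: Granton 24–9.
Granton vs Ostley: Granton preferred on 6+4+6+4 = 20 ballots; Granton wins 20–13.
Granton vs Marwick: Granton, 24–9.
Calder vs Norbury: 13 to 20, Norbury.
Calder vs Ostley: Calder wins 18–15.
Calder vs Marwick: Marwick, 20–13.
Norbury vs Ostley: Norbury wins 19–14.
Norbury vs Marwick: 3+6+4 = 13 for Norbury, 20 for Marwick — Marwick by 20–13.
Ostley vs Marwick: Ostley, 24–9.
Granton wins every pairwise contest, so Granton is the Condorcet winner.

Granton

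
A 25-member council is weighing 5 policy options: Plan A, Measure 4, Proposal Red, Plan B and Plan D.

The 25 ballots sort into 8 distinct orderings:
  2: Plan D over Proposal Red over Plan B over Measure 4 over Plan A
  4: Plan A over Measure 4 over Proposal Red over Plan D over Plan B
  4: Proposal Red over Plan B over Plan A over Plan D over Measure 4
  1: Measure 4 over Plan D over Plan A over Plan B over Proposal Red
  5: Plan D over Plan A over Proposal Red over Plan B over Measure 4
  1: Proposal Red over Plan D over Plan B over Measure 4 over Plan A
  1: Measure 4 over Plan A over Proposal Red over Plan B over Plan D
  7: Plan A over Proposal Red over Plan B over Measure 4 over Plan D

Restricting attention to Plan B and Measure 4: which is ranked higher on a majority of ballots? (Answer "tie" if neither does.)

Ballots ranking Plan B above Measure 4: 2 + 4 + 5 + 1 + 7 = 19.
Ballots ranking Measure 4 above Plan B: 25 − 19 = 6.
Plan B wins the head-to-head 19–6.

Plan B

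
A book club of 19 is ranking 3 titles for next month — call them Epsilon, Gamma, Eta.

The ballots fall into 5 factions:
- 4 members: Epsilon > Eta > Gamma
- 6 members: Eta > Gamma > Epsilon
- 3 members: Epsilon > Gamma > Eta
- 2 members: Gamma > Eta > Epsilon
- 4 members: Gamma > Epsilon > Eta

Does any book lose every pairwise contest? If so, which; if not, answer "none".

Head-to-head results (19 members):
Epsilon vs Gamma: Epsilon is ranked higher on 4+3 = 7 ballots, Gamma on 12. Gamma wins 12–7.
Epsilon vs Eta: 4+3+4 = 11 for Epsilon, 8 for Eta — Epsilon by 11–8.
Gamma vs Eta: 3+2+4 = 9 for Gamma, 10 for Eta — Eta by 10–9.
No book is winless: Epsilon beats Eta; Gamma beats Epsilon; Eta beats Gamma. There is no Condorcet loser.

none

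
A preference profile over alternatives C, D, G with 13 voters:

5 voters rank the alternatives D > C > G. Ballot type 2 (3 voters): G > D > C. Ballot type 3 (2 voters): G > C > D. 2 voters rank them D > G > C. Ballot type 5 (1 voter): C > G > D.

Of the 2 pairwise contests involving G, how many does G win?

1

G against each rival (13 voters):
G vs C: G is ranked higher on 3+2+2 = 7 ballots, C on 6. G wins 7–6.
G–D: D 7–6.
G beats C; loses to D — 1 pairwise win.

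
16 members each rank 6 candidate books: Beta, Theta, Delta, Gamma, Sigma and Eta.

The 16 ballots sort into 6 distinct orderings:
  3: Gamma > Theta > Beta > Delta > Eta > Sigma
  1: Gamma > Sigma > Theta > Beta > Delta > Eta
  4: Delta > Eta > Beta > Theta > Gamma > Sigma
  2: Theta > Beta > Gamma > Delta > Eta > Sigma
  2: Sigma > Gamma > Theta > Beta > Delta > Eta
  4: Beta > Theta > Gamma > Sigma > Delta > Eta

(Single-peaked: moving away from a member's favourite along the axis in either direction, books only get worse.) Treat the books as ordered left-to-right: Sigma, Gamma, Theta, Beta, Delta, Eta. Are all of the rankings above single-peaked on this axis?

Axis positions: Sigma=1, Gamma=2, Theta=3, Beta=4, Delta=5, Eta=6.
Bloc 1 (peak Gamma at position 2): ranking walks positions 2-3-4-5-6-1, expanding outward from the peak — single-peaked.
Bloc 2 (peak Gamma at position 2): ranking walks positions 2-1-3-4-5-6, expanding outward from the peak — single-peaked.
Bloc 3 (peak Delta at position 5): ranking walks positions 5-6-4-3-2-1, expanding outward from the peak — single-peaked.
Bloc 4 (peak Theta at position 3): ranking walks positions 3-4-2-5-6-1, expanding outward from the peak — single-peaked.
Bloc 5 (peak Sigma at position 1): ranking walks positions 1-2-3-4-5-6, expanding outward from the peak — single-peaked.
Bloc 6 (peak Beta at position 4): ranking walks positions 4-3-2-1-5-6, expanding outward from the peak — single-peaked.
Every ranking is single-peaked on this axis.

yes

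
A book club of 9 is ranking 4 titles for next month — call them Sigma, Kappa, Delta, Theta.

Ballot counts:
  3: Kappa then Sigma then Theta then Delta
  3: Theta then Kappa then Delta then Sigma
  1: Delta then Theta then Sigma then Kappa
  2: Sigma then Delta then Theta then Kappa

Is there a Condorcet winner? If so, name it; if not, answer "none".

Pairwise majorities:
Sigma vs Kappa: Kappa wins 6–3.
Sigma vs Delta: Sigma, 5–4.
Sigma vs Theta: Sigma preferred on 3+2 = 5 ballots; Sigma wins 5–4.
Kappa vs Delta: Kappa wins 6–3.
Kappa vs Theta: Kappa is ranked higher on 3 ballots, Theta on 6. Theta wins 6–3.
Delta vs Theta: 1+2 = 3 for Delta, 6 for Theta — Theta by 6–3.
Every book loses at least once (Sigma loses to Kappa; Kappa loses to Theta; Delta loses to Sigma; Theta loses to Sigma). The majority relation contains the cycle Sigma > Theta > Kappa > Sigma, so there is no Condorcet winner.

none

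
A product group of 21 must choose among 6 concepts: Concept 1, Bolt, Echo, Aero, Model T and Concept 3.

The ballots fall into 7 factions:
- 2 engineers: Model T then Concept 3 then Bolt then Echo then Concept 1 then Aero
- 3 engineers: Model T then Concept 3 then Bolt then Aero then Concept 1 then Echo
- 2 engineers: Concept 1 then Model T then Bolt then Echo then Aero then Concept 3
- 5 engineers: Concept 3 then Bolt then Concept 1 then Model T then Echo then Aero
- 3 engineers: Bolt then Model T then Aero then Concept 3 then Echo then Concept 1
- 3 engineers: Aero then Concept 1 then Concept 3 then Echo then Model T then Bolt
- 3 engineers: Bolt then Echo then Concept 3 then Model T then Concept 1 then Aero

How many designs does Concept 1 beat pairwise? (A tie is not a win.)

2

Concept 1 against each rival (21 engineers):
Concept 1 vs Bolt: 5 to 16, Bolt.
Concept 1 vs Echo: 13 to 8, Concept 1.
Concept 1 vs Aero: 2+2+5+3 = 12 for Concept 1, 9 for Aero — Concept 1 by 12–9.
Concept 1 vs Model T: Concept 1 is ranked higher on 2+5+3 = 10 ballots, Model T on 11. Model T wins 11–10.
Concept 1 vs Concept 3: 5 to 16, Concept 3.
Concept 1 beats Echo, Aero; loses to Bolt, Model T, Concept 3 — 2 pairwise wins.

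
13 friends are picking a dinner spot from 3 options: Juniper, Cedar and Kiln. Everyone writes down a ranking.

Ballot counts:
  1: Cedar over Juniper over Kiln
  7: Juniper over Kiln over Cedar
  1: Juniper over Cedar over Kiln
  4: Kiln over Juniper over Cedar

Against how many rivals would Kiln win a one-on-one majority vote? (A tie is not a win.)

Kiln against each rival (13 friends):
Kiln vs Juniper: 4 to 9, Juniper.
Kiln vs Cedar: Kiln preferred on 7+4 = 11 ballots; Kiln wins 11–2.
Kiln beats Cedar; loses to Juniper — 1 pairwise win.

1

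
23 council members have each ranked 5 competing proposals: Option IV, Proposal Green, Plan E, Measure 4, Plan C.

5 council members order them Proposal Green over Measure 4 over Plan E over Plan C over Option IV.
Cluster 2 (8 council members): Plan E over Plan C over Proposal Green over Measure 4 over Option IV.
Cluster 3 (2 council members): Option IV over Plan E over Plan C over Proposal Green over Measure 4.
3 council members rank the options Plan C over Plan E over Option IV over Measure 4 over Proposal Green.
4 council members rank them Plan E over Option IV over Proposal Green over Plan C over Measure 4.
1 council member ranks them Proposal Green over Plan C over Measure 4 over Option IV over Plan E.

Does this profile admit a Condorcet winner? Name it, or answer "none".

Plan E

Check each pair by majority over 23 ballots:
Option IV vs Proposal Green: 9 to 14, Proposal Green.
Option IV vs Plan E: 3 to 20, Plan E.
Option IV vs Measure 4: Option IV is ranked higher on 2+3+4 = 9 ballots, Measure 4 on 14. Measure 4 wins 14–9.
Option IV vs Plan C: 6 to 17, Plan C.
Proposal Green vs Plan E: Proposal Green is ranked higher on 5+1 = 6 ballots, Plan E on 17. Plan E wins 17–6.
Proposal Green vs Measure 4: Proposal Green is ranked higher on 5+8+2+4+1 = 20 ballots, Measure 4 on 3. Proposal Green wins 20–3.
Proposal Green vs Plan C: 10 to 13, Plan C.
Plan E vs Measure 4: 17 to 6, Plan E.
Plan E vs Plan C: 19 to 4, Plan E.
Measure 4 vs Plan C: Measure 4 preferred on 5 ballots; Plan C wins 18–5.
Plan E beats each of Option IV, Proposal Green, Measure 4, Plan C — Plan E is the Condorcet winner.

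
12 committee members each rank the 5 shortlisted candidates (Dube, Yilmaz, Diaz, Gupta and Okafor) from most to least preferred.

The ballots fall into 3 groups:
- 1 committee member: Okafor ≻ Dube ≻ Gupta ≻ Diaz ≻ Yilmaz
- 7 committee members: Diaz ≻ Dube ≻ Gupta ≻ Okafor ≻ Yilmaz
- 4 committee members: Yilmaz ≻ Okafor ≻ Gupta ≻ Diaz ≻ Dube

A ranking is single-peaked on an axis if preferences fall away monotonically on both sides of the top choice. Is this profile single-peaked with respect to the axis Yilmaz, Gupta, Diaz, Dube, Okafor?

Axis positions: Yilmaz=1, Gupta=2, Diaz=3, Dube=4, Okafor=5.
Group 1: ranking walks positions 5-4-2-3-1; Gupta is ranked above Diaz even though Diaz lies between Gupta and the peak Okafor on the axis — preferences dip and rise again. Not single-peaked.
Group 2 (peak Diaz at position 3): ranking walks positions 3-4-2-5-1, expanding outward from the peak — single-peaked.
Group 3: ranking walks positions 1-5-2-3-4; Okafor is ranked above Gupta even though Gupta lies between Okafor and the peak Yilmaz on the axis — preferences dip and rise again. Not single-peaked.
Group 1 violates single-peakedness, so the profile is not single-peaked on this axis.

no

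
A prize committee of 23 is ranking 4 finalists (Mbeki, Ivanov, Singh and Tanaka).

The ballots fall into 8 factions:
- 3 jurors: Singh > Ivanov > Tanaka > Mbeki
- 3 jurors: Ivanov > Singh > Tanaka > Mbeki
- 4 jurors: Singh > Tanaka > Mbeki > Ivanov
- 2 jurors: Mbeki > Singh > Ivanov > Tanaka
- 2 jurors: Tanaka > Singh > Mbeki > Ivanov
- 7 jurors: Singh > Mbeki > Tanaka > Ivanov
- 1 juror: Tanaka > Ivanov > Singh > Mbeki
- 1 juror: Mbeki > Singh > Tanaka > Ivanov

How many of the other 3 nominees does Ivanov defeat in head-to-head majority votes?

0

Ivanov against each rival (23 jurors):
Ivanov vs Mbeki: 7 to 16, Mbeki.
Ivanov vs Singh: Singh wins 19–4.
Ivanov vs Tanaka: Ivanov is ranked higher on 3+3+2 = 8 ballots, Tanaka on 15. Tanaka wins 15–8.
Ivanov beats no one; loses to Mbeki, Singh, Tanaka — 0 pairwise wins.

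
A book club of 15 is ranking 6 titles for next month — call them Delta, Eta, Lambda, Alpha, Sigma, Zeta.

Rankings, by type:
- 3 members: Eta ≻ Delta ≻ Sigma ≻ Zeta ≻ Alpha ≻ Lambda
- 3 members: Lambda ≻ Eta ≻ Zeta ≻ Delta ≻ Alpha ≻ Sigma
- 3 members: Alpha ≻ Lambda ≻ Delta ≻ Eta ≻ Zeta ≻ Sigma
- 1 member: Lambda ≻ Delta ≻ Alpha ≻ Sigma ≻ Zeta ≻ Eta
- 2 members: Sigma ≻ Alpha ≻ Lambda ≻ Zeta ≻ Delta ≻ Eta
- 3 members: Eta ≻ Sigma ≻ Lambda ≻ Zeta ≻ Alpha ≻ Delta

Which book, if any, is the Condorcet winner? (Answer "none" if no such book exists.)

none

Check each pair by majority over 15 ballots:
Delta–Eta: Eta 9–6.
Delta vs Lambda: Lambda wins 12–3.
Delta vs Alpha: Alpha, 8–7.
Delta–Sigma: Delta 10–5.
Delta vs Zeta: Zeta wins 8–7.
Eta vs Lambda: Lambda, 9–6.
Eta vs Alpha: Eta wins 9–6.
Eta vs Sigma: Eta wins 12–3.
Eta–Zeta: Eta 12–3.
Lambda vs Alpha: Alpha, 8–7.
Lambda–Sigma: Sigma 8–7.
Lambda–Zeta: Lambda 12–3.
Alpha vs Sigma: Sigma wins 8–7.
Alpha–Zeta: Zeta 9–6.
Sigma vs Zeta: Sigma, 9–6.
No book is unbeaten: Delta loses to Eta; Eta loses to Lambda; Lambda loses to Alpha; Alpha loses to Eta; Sigma loses to Delta; Zeta loses to Eta. In particular Delta → Sigma → Lambda → Delta is a majority cycle — no Condorcet winner exists.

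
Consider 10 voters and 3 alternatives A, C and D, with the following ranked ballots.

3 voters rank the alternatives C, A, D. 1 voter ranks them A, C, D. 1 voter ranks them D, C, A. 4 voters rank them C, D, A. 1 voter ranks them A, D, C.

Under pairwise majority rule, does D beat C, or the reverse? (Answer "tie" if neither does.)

Ballots ranking D above C: 1 + 1 = 2.
Ballots ranking C above D: 10 − 2 = 8.
C wins the head-to-head 8–2.

C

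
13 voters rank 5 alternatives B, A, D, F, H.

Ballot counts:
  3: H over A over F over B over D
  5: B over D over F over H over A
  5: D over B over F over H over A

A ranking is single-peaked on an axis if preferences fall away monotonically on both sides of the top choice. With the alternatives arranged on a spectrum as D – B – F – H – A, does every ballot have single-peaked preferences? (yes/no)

yes

Axis positions: D=1, B=2, F=3, H=4, A=5.
Ballot type 1 (peak H at position 4): ranking walks positions 4-5-3-2-1, expanding outward from the peak — single-peaked.
Ballot type 2 (peak B at position 2): ranking walks positions 2-1-3-4-5, expanding outward from the peak — single-peaked.
Ballot type 3 (peak D at position 1): ranking walks positions 1-2-3-4-5, expanding outward from the peak — single-peaked.
Every ranking is single-peaked on this axis.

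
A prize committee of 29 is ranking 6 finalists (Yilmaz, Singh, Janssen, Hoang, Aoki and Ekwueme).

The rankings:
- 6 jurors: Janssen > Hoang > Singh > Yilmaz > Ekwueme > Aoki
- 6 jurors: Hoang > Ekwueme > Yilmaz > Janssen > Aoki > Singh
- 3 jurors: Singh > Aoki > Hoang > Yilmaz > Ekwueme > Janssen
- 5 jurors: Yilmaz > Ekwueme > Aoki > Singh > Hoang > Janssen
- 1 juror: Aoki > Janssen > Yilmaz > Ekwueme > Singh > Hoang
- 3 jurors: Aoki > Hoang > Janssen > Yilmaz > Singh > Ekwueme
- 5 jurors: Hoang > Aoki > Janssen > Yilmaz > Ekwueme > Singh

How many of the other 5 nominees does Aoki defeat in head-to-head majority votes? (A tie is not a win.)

2

Aoki against each rival (29 jurors):
Aoki vs Yilmaz: Yilmaz wins 17–12.
Aoki vs Singh: Aoki wins 20–9.
Aoki vs Janssen: Aoki, 17–12.
Aoki vs Hoang: 12 to 17, Hoang.
Aoki vs Ekwueme: Aoki is ranked higher on 3+1+3+5 = 12 ballots, Ekwueme on 17. Ekwueme wins 17–12.
Aoki beats Singh, Janssen; loses to Yilmaz, Hoang, Ekwueme — 2 pairwise wins.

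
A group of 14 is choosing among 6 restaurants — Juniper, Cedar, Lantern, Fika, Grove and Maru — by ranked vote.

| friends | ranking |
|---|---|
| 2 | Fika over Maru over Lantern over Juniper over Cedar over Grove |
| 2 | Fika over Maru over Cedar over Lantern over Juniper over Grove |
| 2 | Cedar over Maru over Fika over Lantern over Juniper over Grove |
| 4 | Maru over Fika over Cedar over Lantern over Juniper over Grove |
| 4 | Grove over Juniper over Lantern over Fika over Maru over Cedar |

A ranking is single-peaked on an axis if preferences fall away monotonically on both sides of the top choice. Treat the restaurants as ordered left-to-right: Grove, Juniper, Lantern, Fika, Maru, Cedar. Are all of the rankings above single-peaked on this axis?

yes

Axis positions: Grove=1, Juniper=2, Lantern=3, Fika=4, Maru=5, Cedar=6.
Bloc 1 (peak Fika at position 4): ranking walks positions 4-5-3-2-6-1, expanding outward from the peak — single-peaked.
Bloc 2 (peak Fika at position 4): ranking walks positions 4-5-6-3-2-1, expanding outward from the peak — single-peaked.
Bloc 3 (peak Cedar at position 6): ranking walks positions 6-5-4-3-2-1, expanding outward from the peak — single-peaked.
Bloc 4 (peak Maru at position 5): ranking walks positions 5-4-6-3-2-1, expanding outward from the peak — single-peaked.
Bloc 5 (peak Grove at position 1): ranking walks positions 1-2-3-4-5-6, expanding outward from the peak — single-peaked.
Every ranking is single-peaked on this axis.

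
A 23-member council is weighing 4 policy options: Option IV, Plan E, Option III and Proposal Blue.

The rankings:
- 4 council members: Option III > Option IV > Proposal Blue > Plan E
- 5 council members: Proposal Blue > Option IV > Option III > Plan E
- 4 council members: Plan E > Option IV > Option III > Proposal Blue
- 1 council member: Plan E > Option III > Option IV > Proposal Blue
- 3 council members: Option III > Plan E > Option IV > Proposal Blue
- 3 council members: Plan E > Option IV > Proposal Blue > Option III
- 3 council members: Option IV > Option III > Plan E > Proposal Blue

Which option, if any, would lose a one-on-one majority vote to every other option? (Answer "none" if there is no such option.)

Head-to-head results (23 council members):
Option IV vs Plan E: Option IV is ranked higher on 4+5+3 = 12 ballots, Plan E on 11. Option IV wins 12–11.
Option IV vs Option III: 15 to 8, Option IV.
Option IV–Proposal Blue: Option IV 18–5.
Plan E vs Option III: 8 to 15, Option III.
Plan E–Proposal Blue: Plan E 14–9.
Option III vs Proposal Blue: 15 to 8, Option III.
Proposal Blue loses to every other option — it is the Condorcet loser.

Proposal Blue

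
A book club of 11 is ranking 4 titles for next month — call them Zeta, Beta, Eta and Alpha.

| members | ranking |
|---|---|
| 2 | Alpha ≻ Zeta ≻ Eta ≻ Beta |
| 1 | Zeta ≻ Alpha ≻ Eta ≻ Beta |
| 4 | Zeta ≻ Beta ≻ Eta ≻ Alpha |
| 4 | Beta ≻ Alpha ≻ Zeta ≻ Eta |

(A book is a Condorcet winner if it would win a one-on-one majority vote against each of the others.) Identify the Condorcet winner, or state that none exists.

Check each pair by majority over 11 ballots:
Zeta vs Beta: Zeta, 7–4.
Zeta vs Eta: Zeta wins 11–0.
Zeta–Alpha: Alpha 6–5.
Beta vs Eta: Beta, 8–3.
Beta vs Alpha: Beta, 8–3.
Eta–Alpha: Alpha 7–4.
Every book loses at least once (Zeta loses to Alpha; Beta loses to Zeta; Eta loses to Zeta; Alpha loses to Beta). The majority relation contains the cycle Zeta beats Beta beats Alpha beats Zeta, so there is no Condorcet winner.

none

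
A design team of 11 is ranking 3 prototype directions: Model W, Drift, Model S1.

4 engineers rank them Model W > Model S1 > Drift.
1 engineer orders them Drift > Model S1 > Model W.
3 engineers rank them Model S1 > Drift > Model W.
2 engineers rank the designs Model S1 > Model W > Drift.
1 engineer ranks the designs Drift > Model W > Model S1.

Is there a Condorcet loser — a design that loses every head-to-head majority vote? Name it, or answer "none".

Drift

Head-to-head results (11 engineers):
Model W–Drift: Model W 6–5.
Model W vs Model S1: 4+1 = 5 for Model W, 6 for Model S1 — Model S1 by 6–5.
Drift vs Model S1: 2 to 9, Model S1.
Drift loses to every other design — it is the Condorcet loser.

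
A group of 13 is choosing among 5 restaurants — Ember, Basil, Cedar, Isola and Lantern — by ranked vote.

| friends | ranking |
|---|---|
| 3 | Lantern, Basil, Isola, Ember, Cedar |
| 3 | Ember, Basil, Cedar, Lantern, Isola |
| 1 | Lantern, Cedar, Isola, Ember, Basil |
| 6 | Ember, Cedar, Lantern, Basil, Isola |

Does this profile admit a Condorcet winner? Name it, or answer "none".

Ember

Head-to-head results (13 friends):
Ember vs Basil: 3+1+6 = 10 for Ember, 3 for Basil — Ember by 10–3.
Ember vs Cedar: Ember preferred on 3+3+6 = 12 ballots; Ember wins 12–1.
Ember–Isola: Ember 9–4.
Ember vs Lantern: 3+6 = 9 for Ember, 4 for Lantern — Ember by 9–4.
Basil–Cedar: Cedar 7–6.
Basil vs Isola: 3+3+6 = 12 for Basil, 1 for Isola — Basil by 12–1.
Basil vs Lantern: Basil is ranked higher on 3 ballots, Lantern on 10. Lantern wins 10–3.
Cedar vs Isola: Cedar, 10–3.
Cedar vs Lantern: Cedar, 9–4.
Isola vs Lantern: Isola preferred on 0 ballots; Lantern wins 13–0.
Ember wins every pairwise contest, so Ember is the Condorcet winner.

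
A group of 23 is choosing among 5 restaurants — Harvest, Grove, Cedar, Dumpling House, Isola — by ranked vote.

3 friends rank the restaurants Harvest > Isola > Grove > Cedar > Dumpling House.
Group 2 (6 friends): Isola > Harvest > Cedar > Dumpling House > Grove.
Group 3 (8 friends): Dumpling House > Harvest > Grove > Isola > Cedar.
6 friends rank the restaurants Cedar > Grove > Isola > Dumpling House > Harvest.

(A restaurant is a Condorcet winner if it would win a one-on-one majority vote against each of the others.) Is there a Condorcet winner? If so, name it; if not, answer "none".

Head-to-head results (23 friends):
Harvest vs Grove: 3+6+8 = 17 for Harvest, 6 for Grove — Harvest by 17–6.
Harvest vs Cedar: Harvest is ranked higher on 3+6+8 = 17 ballots, Cedar on 6. Harvest wins 17–6.
Harvest vs Dumpling House: 9 to 14, Dumpling House.
Harvest vs Isola: Harvest preferred on 3+8 = 11 ballots; Isola wins 12–11.
Grove vs Cedar: Grove preferred on 3+8 = 11 ballots; Cedar wins 12–11.
Grove vs Dumpling House: Grove is ranked higher on 3+6 = 9 ballots, Dumpling House on 14. Dumpling House wins 14–9.
Grove vs Isola: 8+6 = 14 for Grove, 9 for Isola — Grove by 14–9.
Cedar vs Dumpling House: Cedar is ranked higher on 3+6+6 = 15 ballots, Dumpling House on 8. Cedar wins 15–8.
Cedar vs Isola: 6 to 17, Isola.
Dumpling House vs Isola: 8 for Dumpling House, 15 for Isola — Isola by 15–8.
Every restaurant loses at least once (Harvest loses to Dumpling House; Grove loses to Harvest; Cedar loses to Harvest; Dumpling House loses to Cedar; Isola loses to Grove). The majority relation contains the cycle Harvest > Grove > Isola > Harvest, so there is no Condorcet winner.

none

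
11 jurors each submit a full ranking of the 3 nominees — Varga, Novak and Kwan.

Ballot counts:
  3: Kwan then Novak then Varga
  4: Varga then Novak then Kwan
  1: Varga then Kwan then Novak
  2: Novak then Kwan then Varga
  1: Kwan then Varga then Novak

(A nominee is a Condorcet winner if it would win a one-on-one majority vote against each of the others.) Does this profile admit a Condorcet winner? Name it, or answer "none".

Check each pair by majority over 11 ballots:
Varga vs Novak: 6 to 5, Varga.
Varga vs Kwan: Varga is ranked higher on 4+1 = 5 ballots, Kwan on 6. Kwan wins 6–5.
Novak vs Kwan: 4+2 = 6 for Novak, 5 for Kwan — Novak by 6–5.
No nominee is unbeaten: Varga loses to Kwan; Novak loses to Varga; Kwan loses to Novak. In particular Varga beats Novak beats Kwan beats Varga is a majority cycle — no Condorcet winner exists.

none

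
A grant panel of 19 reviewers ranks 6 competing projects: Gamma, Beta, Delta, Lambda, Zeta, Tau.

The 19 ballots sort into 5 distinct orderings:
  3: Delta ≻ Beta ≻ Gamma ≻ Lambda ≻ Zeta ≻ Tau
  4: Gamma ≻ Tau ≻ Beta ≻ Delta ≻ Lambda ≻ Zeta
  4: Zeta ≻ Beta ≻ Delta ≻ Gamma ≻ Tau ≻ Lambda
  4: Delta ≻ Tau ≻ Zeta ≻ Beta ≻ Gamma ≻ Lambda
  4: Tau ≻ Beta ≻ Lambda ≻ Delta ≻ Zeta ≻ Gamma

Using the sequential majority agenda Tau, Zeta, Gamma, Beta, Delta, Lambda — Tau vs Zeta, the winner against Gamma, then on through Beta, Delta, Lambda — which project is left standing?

Beta

Round 1: Tau vs Zeta — 12–7, Tau advances.
Round 2: Tau vs Gamma — 8–11, Gamma advances.
Round 3: Gamma vs Beta — 4–15, Beta advances.
Round 4: Beta vs Delta — 12–7, Beta advances.
Round 5: Beta vs Lambda — 19–0, Beta advances.
The agenda winner is Beta.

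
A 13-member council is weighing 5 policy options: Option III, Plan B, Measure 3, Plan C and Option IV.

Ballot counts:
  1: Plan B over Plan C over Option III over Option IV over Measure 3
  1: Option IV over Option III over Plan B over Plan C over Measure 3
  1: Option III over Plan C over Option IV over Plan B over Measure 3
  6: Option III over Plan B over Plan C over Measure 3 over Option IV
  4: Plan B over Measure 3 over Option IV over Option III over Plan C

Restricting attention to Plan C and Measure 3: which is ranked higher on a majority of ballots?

Plan C

Ballots ranking Plan C above Measure 3: 1 + 1 + 1 + 6 = 9.
Ballots ranking Measure 3 above Plan C: 13 − 9 = 4.
Plan C wins the head-to-head 9–4.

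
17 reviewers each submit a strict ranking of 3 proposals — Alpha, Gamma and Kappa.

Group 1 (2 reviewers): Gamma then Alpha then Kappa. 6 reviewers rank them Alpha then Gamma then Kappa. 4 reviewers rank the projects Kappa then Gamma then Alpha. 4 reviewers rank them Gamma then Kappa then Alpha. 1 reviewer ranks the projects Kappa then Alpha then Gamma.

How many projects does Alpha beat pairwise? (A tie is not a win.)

0

Alpha against each rival (17 reviewers):
Alpha vs Gamma: Alpha preferred on 6+1 = 7 ballots; Gamma wins 10–7.
Alpha vs Kappa: 2+6 = 8 for Alpha, 9 for Kappa — Kappa by 9–8.
Alpha beats no one; loses to Gamma, Kappa — 0 pairwise wins.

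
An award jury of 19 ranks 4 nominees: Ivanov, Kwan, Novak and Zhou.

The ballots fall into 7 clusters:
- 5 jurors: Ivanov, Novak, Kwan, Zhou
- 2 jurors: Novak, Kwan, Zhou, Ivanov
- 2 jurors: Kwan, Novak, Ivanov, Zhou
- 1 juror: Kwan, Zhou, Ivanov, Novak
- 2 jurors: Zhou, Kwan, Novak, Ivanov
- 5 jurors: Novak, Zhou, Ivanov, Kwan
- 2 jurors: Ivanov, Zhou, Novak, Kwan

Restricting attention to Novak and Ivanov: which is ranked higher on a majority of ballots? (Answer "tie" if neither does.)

Ballots ranking Novak above Ivanov: 2 + 2 + 2 + 5 = 11.
Ballots ranking Ivanov above Novak: 19 − 11 = 8.
Novak wins the head-to-head 11–8.

Novak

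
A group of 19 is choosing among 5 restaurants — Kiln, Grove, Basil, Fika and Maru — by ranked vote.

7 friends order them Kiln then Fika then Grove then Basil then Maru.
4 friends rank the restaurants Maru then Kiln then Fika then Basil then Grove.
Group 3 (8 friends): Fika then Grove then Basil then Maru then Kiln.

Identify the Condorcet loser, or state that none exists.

none

Pairwise majorities:
Kiln vs Grove: Kiln wins 11–8.
Kiln vs Basil: Kiln is ranked higher on 7+4 = 11 ballots, Basil on 8. Kiln wins 11–8.
Kiln vs Fika: Kiln, 11–8.
Kiln vs Maru: Maru, 12–7.
Grove vs Basil: 7+8 = 15 for Grove, 4 for Basil — Grove by 15–4.
Grove vs Fika: 0 for Grove, 19 for Fika — Fika by 19–0.
Grove vs Maru: Grove preferred on 7+8 = 15 ballots; Grove wins 15–4.
Basil vs Fika: 0 to 19, Fika.
Basil–Maru: Basil 15–4.
Fika vs Maru: Fika, 15–4.
No restaurant is winless: Kiln beats Grove; Grove beats Basil; Basil beats Maru; Fika beats Grove; Maru beats Kiln. There is no Condorcet loser.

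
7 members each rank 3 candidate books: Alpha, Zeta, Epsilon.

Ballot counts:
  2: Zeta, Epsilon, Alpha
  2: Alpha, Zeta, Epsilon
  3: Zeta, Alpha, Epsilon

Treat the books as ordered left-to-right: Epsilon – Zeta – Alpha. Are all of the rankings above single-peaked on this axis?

Axis positions: Epsilon=1, Zeta=2, Alpha=3.
Type 1 (peak Zeta at position 2): ranking walks positions 2-1-3, expanding outward from the peak — single-peaked.
Type 2 (peak Alpha at position 3): ranking walks positions 3-2-1, expanding outward from the peak — single-peaked.
Type 3 (peak Zeta at position 2): ranking walks positions 2-3-1, expanding outward from the peak — single-peaked.
Every ranking is single-peaked on this axis.

yes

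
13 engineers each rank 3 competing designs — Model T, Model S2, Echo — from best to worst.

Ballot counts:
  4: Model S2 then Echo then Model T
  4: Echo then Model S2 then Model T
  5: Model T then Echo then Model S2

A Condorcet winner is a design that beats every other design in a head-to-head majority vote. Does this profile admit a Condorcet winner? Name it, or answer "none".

Echo

Check each pair by majority over 13 ballots:
Model T vs Model S2: 5 to 8, Model S2.
Model T vs Echo: 5 for Model T, 8 for Echo — Echo by 8–5.
Model S2–Echo: Echo 9–4.
Only Echo has no losses; Echo is the Condorcet winner.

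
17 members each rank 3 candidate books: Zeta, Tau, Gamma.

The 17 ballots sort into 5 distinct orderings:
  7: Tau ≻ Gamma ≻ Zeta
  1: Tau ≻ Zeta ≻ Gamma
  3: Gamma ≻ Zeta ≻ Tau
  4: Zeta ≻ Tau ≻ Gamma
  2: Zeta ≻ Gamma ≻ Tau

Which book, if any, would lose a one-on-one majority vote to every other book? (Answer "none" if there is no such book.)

none

Head-to-head results (17 members):
Zeta vs Tau: 9 to 8, Zeta.
Zeta vs Gamma: Zeta preferred on 1+4+2 = 7 ballots; Gamma wins 10–7.
Tau–Gamma: Tau 12–5.
Every book wins at least one matchup (Zeta beats Tau; Tau beats Gamma; Gamma beats Zeta), so there is no Condorcet loser.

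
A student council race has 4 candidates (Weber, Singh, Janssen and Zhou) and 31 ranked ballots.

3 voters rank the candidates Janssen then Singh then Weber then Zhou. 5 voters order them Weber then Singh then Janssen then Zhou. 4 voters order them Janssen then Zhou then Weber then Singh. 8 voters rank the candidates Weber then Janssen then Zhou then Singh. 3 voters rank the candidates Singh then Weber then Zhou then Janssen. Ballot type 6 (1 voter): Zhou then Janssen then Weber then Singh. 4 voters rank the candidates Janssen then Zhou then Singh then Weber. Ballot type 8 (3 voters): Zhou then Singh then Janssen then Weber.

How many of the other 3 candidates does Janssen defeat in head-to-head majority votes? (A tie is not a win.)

2

Janssen against each rival (31 voters):
Janssen vs Weber: Janssen is ranked higher on 3+4+1+4+3 = 15 ballots, Weber on 16. Weber wins 16–15.
Janssen vs Singh: Janssen is ranked higher on 3+4+8+1+4 = 20 ballots, Singh on 11. Janssen wins 20–11.
Janssen vs Zhou: Janssen, 24–7.
Janssen beats Singh, Zhou; loses to Weber — 2 pairwise wins.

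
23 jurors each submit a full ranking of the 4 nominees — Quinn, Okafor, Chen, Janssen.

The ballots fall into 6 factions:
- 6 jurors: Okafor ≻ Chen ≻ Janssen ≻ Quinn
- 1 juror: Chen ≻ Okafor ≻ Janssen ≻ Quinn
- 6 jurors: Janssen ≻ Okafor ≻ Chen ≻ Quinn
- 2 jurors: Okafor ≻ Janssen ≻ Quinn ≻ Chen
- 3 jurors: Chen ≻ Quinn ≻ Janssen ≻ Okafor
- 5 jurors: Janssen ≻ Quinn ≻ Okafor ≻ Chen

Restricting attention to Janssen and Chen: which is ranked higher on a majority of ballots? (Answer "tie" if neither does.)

Ballots ranking Janssen above Chen: 6 + 2 + 5 = 13.
Ballots ranking Chen above Janssen: 23 − 13 = 10.
Janssen wins the head-to-head 13–10.

Janssen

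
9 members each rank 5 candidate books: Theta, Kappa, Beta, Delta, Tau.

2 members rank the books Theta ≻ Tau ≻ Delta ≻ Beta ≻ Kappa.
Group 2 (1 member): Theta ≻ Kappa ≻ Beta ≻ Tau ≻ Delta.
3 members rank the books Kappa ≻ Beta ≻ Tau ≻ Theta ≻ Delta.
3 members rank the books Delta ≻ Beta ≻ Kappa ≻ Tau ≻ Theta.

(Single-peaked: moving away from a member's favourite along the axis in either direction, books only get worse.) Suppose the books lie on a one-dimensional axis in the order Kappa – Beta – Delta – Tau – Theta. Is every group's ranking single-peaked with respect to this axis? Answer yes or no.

no

Axis positions: Kappa=1, Beta=2, Delta=3, Tau=4, Theta=5.
Group 1 (peak Theta at position 5): ranking walks positions 5-4-3-2-1, expanding outward from the peak — single-peaked.
Group 2: ranking walks positions 5-1-2-4-3; Kappa is ranked above Tau even though Tau lies between Kappa and the peak Theta on the axis — preferences dip and rise again. Not single-peaked.
Group 3: ranking walks positions 1-2-4-5-3; Tau is ranked above Delta even though Delta lies between Tau and the peak Kappa on the axis — preferences dip and rise again. Not single-peaked.
Group 4 (peak Delta at position 3): ranking walks positions 3-2-1-4-5, expanding outward from the peak — single-peaked.
Group 2 violates single-peakedness, so the profile is not single-peaked on this axis.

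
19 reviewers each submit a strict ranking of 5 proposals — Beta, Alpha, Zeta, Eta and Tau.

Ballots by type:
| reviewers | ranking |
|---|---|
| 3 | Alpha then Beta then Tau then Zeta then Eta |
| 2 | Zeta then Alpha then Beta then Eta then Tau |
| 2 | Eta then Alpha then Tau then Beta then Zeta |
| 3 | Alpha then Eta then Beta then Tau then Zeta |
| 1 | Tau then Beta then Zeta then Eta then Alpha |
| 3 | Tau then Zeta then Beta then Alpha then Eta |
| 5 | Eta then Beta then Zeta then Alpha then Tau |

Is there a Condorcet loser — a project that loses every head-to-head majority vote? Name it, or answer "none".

Head-to-head results (19 reviewers):
Beta vs Alpha: 1+3+5 = 9 for Beta, 10 for Alpha — Alpha by 10–9.
Beta vs Zeta: Beta is ranked higher on 3+2+3+1+5 = 14 ballots, Zeta on 5. Beta wins 14–5.
Beta vs Eta: Eta, 10–9.
Beta vs Tau: Beta, 13–6.
Alpha vs Zeta: 8 to 11, Zeta.
Alpha vs Eta: 3+2+3+3 = 11 for Alpha, 8 for Eta — Alpha by 11–8.
Alpha vs Tau: 3+2+2+3+5 = 15 for Alpha, 4 for Tau — Alpha by 15–4.
Zeta–Eta: Eta 10–9.
Zeta vs Tau: Tau wins 12–7.
Eta vs Tau: Eta, 12–7.
Each project has at least one pairwise win (Beta beats Zeta; Alpha beats Beta; Zeta beats Alpha; Eta beats Beta; Tau beats Zeta) — no Condorcet loser.

none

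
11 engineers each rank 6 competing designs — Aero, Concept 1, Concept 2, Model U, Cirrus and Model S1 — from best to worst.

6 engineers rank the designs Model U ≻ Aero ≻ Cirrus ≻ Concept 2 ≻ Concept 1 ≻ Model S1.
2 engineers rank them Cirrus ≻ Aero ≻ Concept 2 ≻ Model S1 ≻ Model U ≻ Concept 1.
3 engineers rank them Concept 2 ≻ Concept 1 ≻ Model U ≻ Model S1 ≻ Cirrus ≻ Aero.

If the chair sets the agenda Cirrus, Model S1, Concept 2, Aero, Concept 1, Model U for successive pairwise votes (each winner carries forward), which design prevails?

Model U

Round 1: Cirrus vs Model S1 — 8–3, Cirrus advances.
Round 2: Cirrus vs Concept 2 — 8–3, Cirrus advances.
Round 3: Cirrus vs Aero — 5–6, Aero advances.
Round 4: Aero vs Concept 1 — 8–3, Aero advances.
Round 5: Aero vs Model U — 2–9, Model U advances.
The agenda winner is Model U.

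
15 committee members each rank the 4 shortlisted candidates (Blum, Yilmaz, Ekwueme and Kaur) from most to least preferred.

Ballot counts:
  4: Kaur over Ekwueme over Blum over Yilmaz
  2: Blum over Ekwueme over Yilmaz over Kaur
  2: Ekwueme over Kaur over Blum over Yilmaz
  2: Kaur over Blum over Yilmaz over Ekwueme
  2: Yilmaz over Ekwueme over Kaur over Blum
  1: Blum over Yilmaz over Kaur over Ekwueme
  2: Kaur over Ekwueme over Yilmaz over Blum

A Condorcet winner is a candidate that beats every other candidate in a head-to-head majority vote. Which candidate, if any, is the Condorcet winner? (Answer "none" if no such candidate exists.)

Kaur

Head-to-head results (15 committee members):
Blum vs Yilmaz: Blum wins 11–4.
Blum vs Ekwueme: Ekwueme wins 10–5.
Blum vs Kaur: Kaur, 12–3.
Yilmaz–Ekwueme: Ekwueme 10–5.
Yilmaz vs Kaur: Kaur, 10–5.
Ekwueme–Kaur: Kaur 9–6.
Only Kaur has no losses; Kaur is the Condorcet winner.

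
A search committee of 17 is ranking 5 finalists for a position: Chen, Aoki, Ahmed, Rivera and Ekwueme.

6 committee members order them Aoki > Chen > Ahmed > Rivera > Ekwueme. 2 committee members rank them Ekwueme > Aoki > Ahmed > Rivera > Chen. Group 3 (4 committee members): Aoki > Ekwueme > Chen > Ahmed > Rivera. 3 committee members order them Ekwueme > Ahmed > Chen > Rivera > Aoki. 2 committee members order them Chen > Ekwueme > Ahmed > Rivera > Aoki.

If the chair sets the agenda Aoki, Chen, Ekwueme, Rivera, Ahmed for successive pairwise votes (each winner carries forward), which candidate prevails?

Aoki

Round 1: Aoki vs Chen — 12–5, Aoki advances.
Round 2: Aoki vs Ekwueme — 10–7, Aoki advances.
Round 3: Aoki vs Rivera — 12–5, Aoki advances.
Round 4: Aoki vs Ahmed — 12–5, Aoki advances.
The agenda winner is Aoki.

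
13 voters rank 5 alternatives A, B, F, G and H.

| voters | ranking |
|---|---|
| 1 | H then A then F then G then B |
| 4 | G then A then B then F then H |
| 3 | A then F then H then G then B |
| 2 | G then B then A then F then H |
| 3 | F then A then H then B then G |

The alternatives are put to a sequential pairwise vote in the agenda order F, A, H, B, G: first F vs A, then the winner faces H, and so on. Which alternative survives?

Round 1: F vs A — 3–10, A advances.
Round 2: A vs H — 12–1, A advances.
Round 3: A vs B — 11–2, A advances.
Round 4: A vs G — 7–6, A advances.
The agenda winner is A.

A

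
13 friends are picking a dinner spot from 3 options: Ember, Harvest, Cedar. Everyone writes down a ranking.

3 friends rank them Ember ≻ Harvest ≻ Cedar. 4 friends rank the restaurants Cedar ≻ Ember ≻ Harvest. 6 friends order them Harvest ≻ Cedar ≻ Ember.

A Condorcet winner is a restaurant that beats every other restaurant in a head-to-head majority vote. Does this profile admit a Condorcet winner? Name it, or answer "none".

none

Check each pair by majority over 13 ballots:
Ember vs Harvest: Ember preferred on 3+4 = 7 ballots; Ember wins 7–6.
Ember vs Cedar: Ember preferred on 3 ballots; Cedar wins 10–3.
Harvest vs Cedar: Harvest preferred on 3+6 = 9 ballots; Harvest wins 9–4.
Each restaurant drops at least one matchup (Ember loses to Cedar; Harvest loses to Ember; Cedar loses to Harvest); the cycle Ember > Harvest > Cedar > Ember rules out a Condorcet winner.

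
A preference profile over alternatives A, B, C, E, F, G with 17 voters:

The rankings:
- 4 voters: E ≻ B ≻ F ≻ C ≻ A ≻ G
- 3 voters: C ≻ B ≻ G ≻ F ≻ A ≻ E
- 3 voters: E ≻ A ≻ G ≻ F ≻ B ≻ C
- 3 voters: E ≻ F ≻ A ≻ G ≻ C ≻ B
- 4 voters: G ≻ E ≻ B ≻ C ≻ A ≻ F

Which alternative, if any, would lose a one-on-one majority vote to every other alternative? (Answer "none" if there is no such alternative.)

none

Pairwise majorities:
A vs B: 6 to 11, B.
A vs C: 3+3 = 6 for A, 11 for C — C by 11–6.
A vs E: E wins 14–3.
A–F: F 10–7.
A vs G: A wins 10–7.
B vs C: B is ranked higher on 4+3+4 = 11 ballots, C on 6. B wins 11–6.
B vs E: E wins 14–3.
B vs F: 4+3+4 = 11 for B, 6 for F — B by 11–6.
B vs G: B preferred on 4+3 = 7 ballots; G wins 10–7.
C vs E: C preferred on 3 ballots; E wins 14–3.
C vs F: F, 10–7.
C vs G: 7 to 10, G.
E vs F: E, 14–3.
E vs G: E is ranked higher on 4+3+3 = 10 ballots, G on 7. E wins 10–7.
F vs G: F preferred on 4+3 = 7 ballots; G wins 10–7.
Every alternative wins at least one matchup (A beats G; B beats A; C beats A; E beats A; F beats A; G beats B), so there is no Condorcet loser.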